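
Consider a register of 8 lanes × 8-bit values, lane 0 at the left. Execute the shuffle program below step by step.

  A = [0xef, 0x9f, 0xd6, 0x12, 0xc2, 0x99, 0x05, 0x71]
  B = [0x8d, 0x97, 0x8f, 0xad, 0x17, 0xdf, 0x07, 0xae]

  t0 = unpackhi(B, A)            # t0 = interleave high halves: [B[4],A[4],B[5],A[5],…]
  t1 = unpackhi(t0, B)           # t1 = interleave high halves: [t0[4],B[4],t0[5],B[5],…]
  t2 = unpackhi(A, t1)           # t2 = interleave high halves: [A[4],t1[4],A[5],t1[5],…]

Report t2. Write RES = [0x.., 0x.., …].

→ t0 |17|c2|df|99|07|05|ae|71|
→ t1 |07|17|05|df|ae|07|71|ae|
→ t2 |c2|ae|99|07|05|71|71|ae|

RES = [0xc2, 0xae, 0x99, 0x07, 0x05, 0x71, 0x71, 0xae]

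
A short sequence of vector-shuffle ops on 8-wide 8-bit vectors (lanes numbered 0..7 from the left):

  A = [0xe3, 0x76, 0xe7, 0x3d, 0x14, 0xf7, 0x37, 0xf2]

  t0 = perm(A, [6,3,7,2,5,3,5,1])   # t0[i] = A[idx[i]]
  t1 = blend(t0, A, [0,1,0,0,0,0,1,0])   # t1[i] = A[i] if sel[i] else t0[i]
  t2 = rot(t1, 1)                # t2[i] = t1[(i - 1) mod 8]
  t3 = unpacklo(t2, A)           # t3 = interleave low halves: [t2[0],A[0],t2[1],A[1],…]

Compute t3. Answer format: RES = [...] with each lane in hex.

t0 = [0x37, 0x3d, 0xf2, 0xe7, 0xf7, 0x3d, 0xf7, 0x76]
t1 = [0x37, 0x76, 0xf2, 0xe7, 0xf7, 0x3d, 0x37, 0x76]
t2 = [0x76, 0x37, 0x76, 0xf2, 0xe7, 0xf7, 0x3d, 0x37]
t3 = [0x76, 0xe3, 0x37, 0x76, 0x76, 0xe7, 0xf2, 0x3d]

RES = [ 0x76  0xe3  0x37  0x76  0x76  0xe7  0xf2  0x3d ]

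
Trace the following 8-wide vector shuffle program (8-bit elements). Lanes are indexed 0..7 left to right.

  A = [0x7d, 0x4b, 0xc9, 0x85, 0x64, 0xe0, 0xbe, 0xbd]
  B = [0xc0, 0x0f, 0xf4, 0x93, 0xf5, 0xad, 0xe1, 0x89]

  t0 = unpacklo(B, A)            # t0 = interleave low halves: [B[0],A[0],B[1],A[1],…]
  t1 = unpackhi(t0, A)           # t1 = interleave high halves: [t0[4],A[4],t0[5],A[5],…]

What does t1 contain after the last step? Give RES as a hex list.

  t0: c0 7d 0f 4b f4 c9 93 85
  t1: f4 64 c9 e0 93 be 85 bd

RES = [ 0xf4  0x64  0xc9  0xe0  0x93  0xbe  0x85  0xbd ]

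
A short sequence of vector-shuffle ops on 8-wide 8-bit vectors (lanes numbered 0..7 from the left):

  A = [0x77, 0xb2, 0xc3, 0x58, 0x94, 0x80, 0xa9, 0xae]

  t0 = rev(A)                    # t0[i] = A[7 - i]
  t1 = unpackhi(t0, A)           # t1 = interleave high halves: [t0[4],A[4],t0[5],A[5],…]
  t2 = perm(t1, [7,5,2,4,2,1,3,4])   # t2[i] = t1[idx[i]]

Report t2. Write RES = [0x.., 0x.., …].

RES = [0xae, 0xa9, 0xc3, 0xb2, 0xc3, 0x94, 0x80, 0xb2]

  t0: ae a9 80 94 58 c3 b2 77
  t1: 58 94 c3 80 b2 a9 77 ae
  t2: ae a9 c3 b2 c3 94 80 b2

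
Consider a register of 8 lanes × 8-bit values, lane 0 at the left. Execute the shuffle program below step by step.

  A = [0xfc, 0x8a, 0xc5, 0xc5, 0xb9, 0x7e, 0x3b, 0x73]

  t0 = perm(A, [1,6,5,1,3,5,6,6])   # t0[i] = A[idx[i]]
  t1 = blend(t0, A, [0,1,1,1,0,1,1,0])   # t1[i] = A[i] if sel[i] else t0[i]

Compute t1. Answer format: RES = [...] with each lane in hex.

  t0: 8a 3b 7e 8a c5 7e 3b 3b
  t1: 8a 8a c5 c5 c5 7e 3b 3b

RES = [0x8a, 0x8a, 0xc5, 0xc5, 0xc5, 0x7e, 0x3b, 0x3b]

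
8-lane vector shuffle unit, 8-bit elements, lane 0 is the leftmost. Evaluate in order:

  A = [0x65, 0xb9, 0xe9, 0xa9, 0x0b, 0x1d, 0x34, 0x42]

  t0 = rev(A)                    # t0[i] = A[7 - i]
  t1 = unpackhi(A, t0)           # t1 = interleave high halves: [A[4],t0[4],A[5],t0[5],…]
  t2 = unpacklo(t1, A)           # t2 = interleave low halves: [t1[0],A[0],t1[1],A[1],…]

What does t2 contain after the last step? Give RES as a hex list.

RES = [ 0x0b  0x65  0xa9  0xb9  0x1d  0xe9  0xe9  0xa9 ]

  t0: 42 34 1d 0b a9 e9 b9 65
  t1: 0b a9 1d e9 34 b9 42 65
  t2: 0b 65 a9 b9 1d e9 e9 a9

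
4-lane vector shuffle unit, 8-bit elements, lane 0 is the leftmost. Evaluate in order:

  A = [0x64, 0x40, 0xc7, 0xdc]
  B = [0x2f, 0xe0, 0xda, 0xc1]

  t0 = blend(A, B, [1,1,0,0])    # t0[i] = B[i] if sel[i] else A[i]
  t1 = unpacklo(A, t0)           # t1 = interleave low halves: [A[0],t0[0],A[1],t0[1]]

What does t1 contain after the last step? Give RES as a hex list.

RES = [ 0x64  0x2f  0x40  0xe0 ]

→ t0 |2f|e0|c7|dc|
→ t1 |64|2f|40|e0|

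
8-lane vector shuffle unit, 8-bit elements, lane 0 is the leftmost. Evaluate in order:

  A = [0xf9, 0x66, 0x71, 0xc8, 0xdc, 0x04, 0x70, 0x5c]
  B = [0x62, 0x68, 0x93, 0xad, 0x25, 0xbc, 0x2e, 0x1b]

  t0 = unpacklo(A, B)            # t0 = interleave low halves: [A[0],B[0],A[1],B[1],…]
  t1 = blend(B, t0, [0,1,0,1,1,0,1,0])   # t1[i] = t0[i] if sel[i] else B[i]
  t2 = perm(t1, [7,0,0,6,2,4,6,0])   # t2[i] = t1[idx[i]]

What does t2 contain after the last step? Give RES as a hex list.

RES = [0x1b, 0x62, 0x62, 0xc8, 0x93, 0x71, 0xc8, 0x62]

  t0: f9 62 66 68 71 93 c8 ad
  t1: 62 62 93 68 71 bc c8 1b
  t2: 1b 62 62 c8 93 71 c8 62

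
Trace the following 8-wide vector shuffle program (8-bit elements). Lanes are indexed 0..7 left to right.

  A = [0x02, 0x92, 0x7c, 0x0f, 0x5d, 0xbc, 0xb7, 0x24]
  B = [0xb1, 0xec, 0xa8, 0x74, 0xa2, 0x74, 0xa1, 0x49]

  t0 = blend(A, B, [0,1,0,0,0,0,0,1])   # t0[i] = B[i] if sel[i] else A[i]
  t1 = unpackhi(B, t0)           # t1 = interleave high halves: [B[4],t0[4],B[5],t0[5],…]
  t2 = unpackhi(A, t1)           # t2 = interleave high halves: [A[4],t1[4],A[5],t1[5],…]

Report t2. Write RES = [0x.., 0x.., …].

RES = [ 0x5d  0xa1  0xbc  0xb7  0xb7  0x49  0x24  0x49 ]

  t0: 02 ec 7c 0f 5d bc b7 49
  t1: a2 5d 74 bc a1 b7 49 49
  t2: 5d a1 bc b7 b7 49 24 49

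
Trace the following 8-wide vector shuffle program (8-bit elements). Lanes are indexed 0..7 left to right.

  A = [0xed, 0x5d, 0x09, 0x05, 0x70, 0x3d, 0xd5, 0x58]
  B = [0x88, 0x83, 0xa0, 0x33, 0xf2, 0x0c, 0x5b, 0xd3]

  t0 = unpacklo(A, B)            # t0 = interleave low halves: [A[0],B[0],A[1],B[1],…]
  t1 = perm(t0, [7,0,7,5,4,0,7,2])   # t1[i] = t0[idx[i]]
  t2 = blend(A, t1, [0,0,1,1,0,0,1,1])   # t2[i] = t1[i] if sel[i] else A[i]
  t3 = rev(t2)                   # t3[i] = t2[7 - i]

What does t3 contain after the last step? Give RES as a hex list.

  t0: ed 88 5d 83 09 a0 05 33
  t1: 33 ed 33 a0 09 ed 33 5d
  t2: ed 5d 33 a0 70 3d 33 5d
  t3: 5d 33 3d 70 a0 33 5d ed

RES = [ 0x5d  0x33  0x3d  0x70  0xa0  0x33  0x5d  0xed ]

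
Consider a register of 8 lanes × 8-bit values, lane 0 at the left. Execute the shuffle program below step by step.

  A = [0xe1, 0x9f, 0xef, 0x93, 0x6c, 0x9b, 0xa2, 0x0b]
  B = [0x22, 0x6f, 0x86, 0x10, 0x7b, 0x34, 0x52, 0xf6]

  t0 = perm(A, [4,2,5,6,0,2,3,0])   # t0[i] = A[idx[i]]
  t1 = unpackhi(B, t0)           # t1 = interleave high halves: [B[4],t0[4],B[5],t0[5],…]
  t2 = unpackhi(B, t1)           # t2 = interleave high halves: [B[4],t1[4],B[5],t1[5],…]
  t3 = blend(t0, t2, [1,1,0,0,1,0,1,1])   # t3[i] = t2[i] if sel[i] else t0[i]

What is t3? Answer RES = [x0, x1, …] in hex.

RES = [ 0x7b  0x52  0x9b  0xa2  0x52  0xef  0xf6  0xe1 ]

  t0: 6c ef 9b a2 e1 ef 93 e1
  t1: 7b e1 34 ef 52 93 f6 e1
  t2: 7b 52 34 93 52 f6 f6 e1
  t3: 7b 52 9b a2 52 ef f6 e1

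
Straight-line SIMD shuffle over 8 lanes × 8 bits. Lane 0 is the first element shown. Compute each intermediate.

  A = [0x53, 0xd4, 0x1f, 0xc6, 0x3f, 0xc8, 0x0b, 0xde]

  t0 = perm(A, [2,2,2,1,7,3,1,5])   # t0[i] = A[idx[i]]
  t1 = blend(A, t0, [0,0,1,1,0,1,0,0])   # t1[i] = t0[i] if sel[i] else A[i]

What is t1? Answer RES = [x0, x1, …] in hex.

  t0: 1f 1f 1f d4 de c6 d4 c8
  t1: 53 d4 1f d4 3f c6 0b de

RES = [ 0x53  0xd4  0x1f  0xd4  0x3f  0xc6  0x0b  0xde ]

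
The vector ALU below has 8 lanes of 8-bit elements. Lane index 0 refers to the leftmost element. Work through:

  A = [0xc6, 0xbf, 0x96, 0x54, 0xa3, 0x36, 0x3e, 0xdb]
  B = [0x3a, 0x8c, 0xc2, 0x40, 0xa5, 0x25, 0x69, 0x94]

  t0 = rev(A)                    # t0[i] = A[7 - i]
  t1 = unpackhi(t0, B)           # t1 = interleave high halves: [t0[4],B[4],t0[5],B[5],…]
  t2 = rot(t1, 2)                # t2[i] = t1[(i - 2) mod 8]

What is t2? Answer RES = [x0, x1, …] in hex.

  t0: db 3e 36 a3 54 96 bf c6
  t1: 54 a5 96 25 bf 69 c6 94
  t2: c6 94 54 a5 96 25 bf 69

RES = [ 0xc6  0x94  0x54  0xa5  0x96  0x25  0xbf  0x69 ]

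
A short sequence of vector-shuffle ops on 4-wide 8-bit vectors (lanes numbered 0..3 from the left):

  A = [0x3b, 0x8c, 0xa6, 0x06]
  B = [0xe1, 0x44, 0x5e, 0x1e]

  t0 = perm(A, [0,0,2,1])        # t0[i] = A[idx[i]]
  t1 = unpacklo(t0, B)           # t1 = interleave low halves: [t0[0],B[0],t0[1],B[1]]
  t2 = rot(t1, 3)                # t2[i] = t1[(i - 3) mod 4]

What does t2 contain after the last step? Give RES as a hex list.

RES = [ 0xe1  0x3b  0x44  0x3b ]

→ t0 |3b|3b|a6|8c|
→ t1 |3b|e1|3b|44|
→ t2 |e1|3b|44|3b|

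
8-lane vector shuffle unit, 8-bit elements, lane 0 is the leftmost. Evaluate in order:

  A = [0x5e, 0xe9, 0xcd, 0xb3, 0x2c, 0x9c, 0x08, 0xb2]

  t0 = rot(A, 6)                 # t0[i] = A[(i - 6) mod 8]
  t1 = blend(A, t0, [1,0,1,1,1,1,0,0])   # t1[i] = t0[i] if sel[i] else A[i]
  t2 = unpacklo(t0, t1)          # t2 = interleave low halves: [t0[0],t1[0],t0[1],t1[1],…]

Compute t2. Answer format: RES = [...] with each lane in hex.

  t0: cd b3 2c 9c 08 b2 5e e9
  t1: cd e9 2c 9c 08 b2 08 b2
  t2: cd cd b3 e9 2c 2c 9c 9c

RES = [ 0xcd  0xcd  0xb3  0xe9  0x2c  0x2c  0x9c  0x9c ]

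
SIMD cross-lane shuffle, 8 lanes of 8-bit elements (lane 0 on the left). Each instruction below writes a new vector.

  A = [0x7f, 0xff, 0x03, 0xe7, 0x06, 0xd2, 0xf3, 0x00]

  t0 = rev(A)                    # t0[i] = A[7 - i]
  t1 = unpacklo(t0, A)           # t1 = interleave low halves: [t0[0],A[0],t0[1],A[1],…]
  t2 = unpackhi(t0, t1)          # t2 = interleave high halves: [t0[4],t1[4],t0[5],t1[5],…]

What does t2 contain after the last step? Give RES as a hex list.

RES = [ 0xe7  0xd2  0x03  0x03  0xff  0x06  0x7f  0xe7 ]

  t0: 00 f3 d2 06 e7 03 ff 7f
  t1: 00 7f f3 ff d2 03 06 e7
  t2: e7 d2 03 03 ff 06 7f e7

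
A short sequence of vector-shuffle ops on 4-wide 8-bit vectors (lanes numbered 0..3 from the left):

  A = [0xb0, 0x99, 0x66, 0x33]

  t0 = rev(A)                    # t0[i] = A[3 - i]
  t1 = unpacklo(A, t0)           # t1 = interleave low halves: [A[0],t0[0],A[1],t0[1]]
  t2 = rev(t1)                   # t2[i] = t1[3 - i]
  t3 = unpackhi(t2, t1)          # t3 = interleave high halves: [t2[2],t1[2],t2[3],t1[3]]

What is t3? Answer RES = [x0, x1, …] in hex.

RES = [0x33, 0x99, 0xb0, 0x66]

→ t0 |33|66|99|b0|
→ t1 |b0|33|99|66|
→ t2 |66|99|33|b0|
→ t3 |33|99|b0|66|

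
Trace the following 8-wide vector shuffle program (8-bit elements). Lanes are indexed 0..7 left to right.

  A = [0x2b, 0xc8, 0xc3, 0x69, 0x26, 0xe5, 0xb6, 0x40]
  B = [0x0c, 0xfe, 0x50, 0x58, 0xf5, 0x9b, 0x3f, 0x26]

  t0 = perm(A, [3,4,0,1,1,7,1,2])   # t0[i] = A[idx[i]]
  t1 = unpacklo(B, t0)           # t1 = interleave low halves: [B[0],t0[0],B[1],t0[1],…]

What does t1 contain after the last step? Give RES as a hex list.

→ t0 |69|26|2b|c8|c8|40|c8|c3|
→ t1 |0c|69|fe|26|50|2b|58|c8|

RES = [0x0c, 0x69, 0xfe, 0x26, 0x50, 0x2b, 0x58, 0xc8]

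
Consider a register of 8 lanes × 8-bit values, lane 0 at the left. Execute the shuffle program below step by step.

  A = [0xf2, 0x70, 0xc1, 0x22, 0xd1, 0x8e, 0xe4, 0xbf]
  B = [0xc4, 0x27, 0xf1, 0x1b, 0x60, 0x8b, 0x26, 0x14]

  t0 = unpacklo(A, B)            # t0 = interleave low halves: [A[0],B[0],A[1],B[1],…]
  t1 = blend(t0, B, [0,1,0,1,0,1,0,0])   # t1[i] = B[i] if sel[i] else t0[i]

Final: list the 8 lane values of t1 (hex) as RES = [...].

t0 = [0xf2, 0xc4, 0x70, 0x27, 0xc1, 0xf1, 0x22, 0x1b]
t1 = [0xf2, 0x27, 0x70, 0x1b, 0xc1, 0x8b, 0x22, 0x1b]

RES = [ 0xf2  0x27  0x70  0x1b  0xc1  0x8b  0x22  0x1b ]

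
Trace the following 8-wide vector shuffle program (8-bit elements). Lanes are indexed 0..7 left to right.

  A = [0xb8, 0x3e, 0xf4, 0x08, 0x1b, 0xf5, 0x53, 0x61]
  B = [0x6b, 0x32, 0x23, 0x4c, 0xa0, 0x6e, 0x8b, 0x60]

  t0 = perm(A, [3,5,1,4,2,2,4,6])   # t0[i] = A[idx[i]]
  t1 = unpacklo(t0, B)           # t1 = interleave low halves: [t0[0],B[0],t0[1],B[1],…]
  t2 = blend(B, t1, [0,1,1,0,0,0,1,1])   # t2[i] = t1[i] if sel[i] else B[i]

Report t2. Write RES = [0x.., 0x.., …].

t0 = [0x08, 0xf5, 0x3e, 0x1b, 0xf4, 0xf4, 0x1b, 0x53]
t1 = [0x08, 0x6b, 0xf5, 0x32, 0x3e, 0x23, 0x1b, 0x4c]
t2 = [0x6b, 0x6b, 0xf5, 0x4c, 0xa0, 0x6e, 0x1b, 0x4c]

RES = [0x6b, 0x6b, 0xf5, 0x4c, 0xa0, 0x6e, 0x1b, 0x4c]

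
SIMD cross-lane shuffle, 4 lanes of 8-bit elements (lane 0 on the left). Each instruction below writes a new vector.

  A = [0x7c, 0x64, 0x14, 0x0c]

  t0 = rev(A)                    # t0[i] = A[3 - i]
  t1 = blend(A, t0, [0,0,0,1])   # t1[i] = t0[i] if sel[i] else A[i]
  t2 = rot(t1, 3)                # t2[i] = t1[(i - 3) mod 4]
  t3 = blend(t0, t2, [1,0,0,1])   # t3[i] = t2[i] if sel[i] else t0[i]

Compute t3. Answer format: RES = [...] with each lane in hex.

  t0: 0c 14 64 7c
  t1: 7c 64 14 7c
  t2: 64 14 7c 7c
  t3: 64 14 64 7c

RES = [0x64, 0x14, 0x64, 0x7c]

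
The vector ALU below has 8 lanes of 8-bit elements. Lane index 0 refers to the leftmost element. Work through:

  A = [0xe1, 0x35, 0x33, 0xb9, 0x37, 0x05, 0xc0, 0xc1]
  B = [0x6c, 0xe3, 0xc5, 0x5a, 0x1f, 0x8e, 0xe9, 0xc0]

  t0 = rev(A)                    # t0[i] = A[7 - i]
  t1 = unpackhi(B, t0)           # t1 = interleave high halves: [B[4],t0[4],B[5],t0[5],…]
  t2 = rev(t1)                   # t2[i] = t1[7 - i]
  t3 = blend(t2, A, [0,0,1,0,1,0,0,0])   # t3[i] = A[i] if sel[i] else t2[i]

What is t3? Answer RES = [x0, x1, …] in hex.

  t0: c1 c0 05 37 b9 33 35 e1
  t1: 1f b9 8e 33 e9 35 c0 e1
  t2: e1 c0 35 e9 33 8e b9 1f
  t3: e1 c0 33 e9 37 8e b9 1f

RES = [0xe1, 0xc0, 0x33, 0xe9, 0x37, 0x8e, 0xb9, 0x1f]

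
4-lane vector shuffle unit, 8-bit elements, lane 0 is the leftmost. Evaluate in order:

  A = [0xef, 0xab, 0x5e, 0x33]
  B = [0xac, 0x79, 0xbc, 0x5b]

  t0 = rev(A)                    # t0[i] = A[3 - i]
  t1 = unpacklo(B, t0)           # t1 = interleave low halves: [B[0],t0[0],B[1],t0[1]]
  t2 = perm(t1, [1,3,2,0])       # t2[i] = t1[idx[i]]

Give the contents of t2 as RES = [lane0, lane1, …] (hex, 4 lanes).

RES = [ 0x33  0x5e  0x79  0xac ]

  t0: 33 5e ab ef
  t1: ac 33 79 5e
  t2: 33 5e 79 ac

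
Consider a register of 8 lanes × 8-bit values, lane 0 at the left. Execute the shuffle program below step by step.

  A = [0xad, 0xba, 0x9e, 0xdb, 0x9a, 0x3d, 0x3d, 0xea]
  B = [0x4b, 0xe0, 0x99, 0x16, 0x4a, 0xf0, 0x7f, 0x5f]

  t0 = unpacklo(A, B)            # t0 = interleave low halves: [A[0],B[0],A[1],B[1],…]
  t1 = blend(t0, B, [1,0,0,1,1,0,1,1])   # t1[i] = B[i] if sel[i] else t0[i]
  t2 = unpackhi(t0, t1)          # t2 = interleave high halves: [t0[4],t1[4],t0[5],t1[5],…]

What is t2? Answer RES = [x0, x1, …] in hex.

t0 = [0xad, 0x4b, 0xba, 0xe0, 0x9e, 0x99, 0xdb, 0x16]
t1 = [0x4b, 0x4b, 0xba, 0x16, 0x4a, 0x99, 0x7f, 0x5f]
t2 = [0x9e, 0x4a, 0x99, 0x99, 0xdb, 0x7f, 0x16, 0x5f]

RES = [0x9e, 0x4a, 0x99, 0x99, 0xdb, 0x7f, 0x16, 0x5f]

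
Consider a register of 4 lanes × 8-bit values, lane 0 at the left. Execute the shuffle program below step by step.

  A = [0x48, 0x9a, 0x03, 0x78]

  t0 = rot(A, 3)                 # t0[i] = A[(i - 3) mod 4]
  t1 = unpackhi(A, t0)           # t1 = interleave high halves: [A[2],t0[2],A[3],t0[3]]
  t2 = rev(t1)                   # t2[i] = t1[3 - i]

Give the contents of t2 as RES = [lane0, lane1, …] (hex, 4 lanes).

RES = [ 0x48  0x78  0x78  0x03 ]

→ t0 |9a|03|78|48|
→ t1 |03|78|78|48|
→ t2 |48|78|78|03|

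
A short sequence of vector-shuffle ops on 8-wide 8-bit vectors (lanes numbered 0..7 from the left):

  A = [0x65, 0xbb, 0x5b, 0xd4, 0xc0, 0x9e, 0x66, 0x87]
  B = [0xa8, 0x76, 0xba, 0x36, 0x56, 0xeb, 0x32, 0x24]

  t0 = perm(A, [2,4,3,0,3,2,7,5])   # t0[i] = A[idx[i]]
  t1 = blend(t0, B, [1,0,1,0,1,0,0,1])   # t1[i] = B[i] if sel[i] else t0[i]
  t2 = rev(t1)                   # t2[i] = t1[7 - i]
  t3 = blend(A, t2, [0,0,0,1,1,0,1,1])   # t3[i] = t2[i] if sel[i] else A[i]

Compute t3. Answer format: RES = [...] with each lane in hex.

RES = [ 0x65  0xbb  0x5b  0x56  0x65  0x9e  0xc0  0xa8 ]

t0 = [0x5b, 0xc0, 0xd4, 0x65, 0xd4, 0x5b, 0x87, 0x9e]
t1 = [0xa8, 0xc0, 0xba, 0x65, 0x56, 0x5b, 0x87, 0x24]
t2 = [0x24, 0x87, 0x5b, 0x56, 0x65, 0xba, 0xc0, 0xa8]
t3 = [0x65, 0xbb, 0x5b, 0x56, 0x65, 0x9e, 0xc0, 0xa8]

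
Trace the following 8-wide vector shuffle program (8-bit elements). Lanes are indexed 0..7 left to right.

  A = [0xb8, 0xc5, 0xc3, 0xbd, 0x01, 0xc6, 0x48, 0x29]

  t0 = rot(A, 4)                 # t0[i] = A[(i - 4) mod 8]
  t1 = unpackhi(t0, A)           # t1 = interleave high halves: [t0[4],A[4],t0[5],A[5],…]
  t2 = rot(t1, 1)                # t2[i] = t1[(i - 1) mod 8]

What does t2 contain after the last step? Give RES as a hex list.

t0 = [0x01, 0xc6, 0x48, 0x29, 0xb8, 0xc5, 0xc3, 0xbd]
t1 = [0xb8, 0x01, 0xc5, 0xc6, 0xc3, 0x48, 0xbd, 0x29]
t2 = [0x29, 0xb8, 0x01, 0xc5, 0xc6, 0xc3, 0x48, 0xbd]

RES = [ 0x29  0xb8  0x01  0xc5  0xc6  0xc3  0x48  0xbd ]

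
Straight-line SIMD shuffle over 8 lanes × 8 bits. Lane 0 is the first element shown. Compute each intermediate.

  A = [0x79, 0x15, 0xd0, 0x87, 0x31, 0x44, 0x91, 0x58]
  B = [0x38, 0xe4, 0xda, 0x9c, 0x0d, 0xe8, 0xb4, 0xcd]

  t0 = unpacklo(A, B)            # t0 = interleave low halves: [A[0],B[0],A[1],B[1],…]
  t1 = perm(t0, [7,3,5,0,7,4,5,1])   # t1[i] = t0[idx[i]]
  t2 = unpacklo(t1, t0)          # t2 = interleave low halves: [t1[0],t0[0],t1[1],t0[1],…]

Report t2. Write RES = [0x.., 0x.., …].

  t0: 79 38 15 e4 d0 da 87 9c
  t1: 9c e4 da 79 9c d0 da 38
  t2: 9c 79 e4 38 da 15 79 e4

RES = [ 0x9c  0x79  0xe4  0x38  0xda  0x15  0x79  0xe4 ]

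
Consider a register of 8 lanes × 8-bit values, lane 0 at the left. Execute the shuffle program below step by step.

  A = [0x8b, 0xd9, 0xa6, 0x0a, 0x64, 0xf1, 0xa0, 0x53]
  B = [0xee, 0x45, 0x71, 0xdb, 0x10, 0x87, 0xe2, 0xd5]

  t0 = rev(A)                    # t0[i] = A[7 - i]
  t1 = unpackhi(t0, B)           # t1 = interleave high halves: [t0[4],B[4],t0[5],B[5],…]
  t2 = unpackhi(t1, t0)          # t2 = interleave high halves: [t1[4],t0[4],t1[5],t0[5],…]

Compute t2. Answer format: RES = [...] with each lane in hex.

  t0: 53 a0 f1 64 0a a6 d9 8b
  t1: 0a 10 a6 87 d9 e2 8b d5
  t2: d9 0a e2 a6 8b d9 d5 8b

RES = [0xd9, 0x0a, 0xe2, 0xa6, 0x8b, 0xd9, 0xd5, 0x8b]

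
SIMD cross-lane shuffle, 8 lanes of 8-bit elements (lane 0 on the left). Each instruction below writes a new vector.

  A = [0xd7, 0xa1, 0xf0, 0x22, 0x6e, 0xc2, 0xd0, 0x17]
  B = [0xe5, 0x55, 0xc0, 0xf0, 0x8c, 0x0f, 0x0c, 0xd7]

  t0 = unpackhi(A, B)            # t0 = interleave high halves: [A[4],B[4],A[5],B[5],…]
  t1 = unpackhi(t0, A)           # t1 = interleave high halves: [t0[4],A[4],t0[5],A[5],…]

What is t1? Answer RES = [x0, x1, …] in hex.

t0 = [0x6e, 0x8c, 0xc2, 0x0f, 0xd0, 0x0c, 0x17, 0xd7]
t1 = [0xd0, 0x6e, 0x0c, 0xc2, 0x17, 0xd0, 0xd7, 0x17]

RES = [0xd0, 0x6e, 0x0c, 0xc2, 0x17, 0xd0, 0xd7, 0x17]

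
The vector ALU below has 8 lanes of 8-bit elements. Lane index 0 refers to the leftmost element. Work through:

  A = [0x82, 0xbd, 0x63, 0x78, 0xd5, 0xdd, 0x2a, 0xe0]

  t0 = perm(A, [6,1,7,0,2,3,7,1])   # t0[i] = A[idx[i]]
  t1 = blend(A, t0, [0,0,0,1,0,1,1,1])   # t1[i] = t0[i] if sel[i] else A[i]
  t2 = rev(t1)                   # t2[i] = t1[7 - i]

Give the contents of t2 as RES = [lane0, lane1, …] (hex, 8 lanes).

RES = [0xbd, 0xe0, 0x78, 0xd5, 0x82, 0x63, 0xbd, 0x82]

t0 = [0x2a, 0xbd, 0xe0, 0x82, 0x63, 0x78, 0xe0, 0xbd]
t1 = [0x82, 0xbd, 0x63, 0x82, 0xd5, 0x78, 0xe0, 0xbd]
t2 = [0xbd, 0xe0, 0x78, 0xd5, 0x82, 0x63, 0xbd, 0x82]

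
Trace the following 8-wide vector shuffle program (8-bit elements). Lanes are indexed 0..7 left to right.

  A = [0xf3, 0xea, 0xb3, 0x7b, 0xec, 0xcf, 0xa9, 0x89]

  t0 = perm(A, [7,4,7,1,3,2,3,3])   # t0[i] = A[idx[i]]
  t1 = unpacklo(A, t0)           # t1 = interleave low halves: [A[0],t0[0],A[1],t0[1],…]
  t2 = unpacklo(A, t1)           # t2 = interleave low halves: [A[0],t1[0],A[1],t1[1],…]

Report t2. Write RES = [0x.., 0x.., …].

RES = [0xf3, 0xf3, 0xea, 0x89, 0xb3, 0xea, 0x7b, 0xec]

t0 = [0x89, 0xec, 0x89, 0xea, 0x7b, 0xb3, 0x7b, 0x7b]
t1 = [0xf3, 0x89, 0xea, 0xec, 0xb3, 0x89, 0x7b, 0xea]
t2 = [0xf3, 0xf3, 0xea, 0x89, 0xb3, 0xea, 0x7b, 0xec]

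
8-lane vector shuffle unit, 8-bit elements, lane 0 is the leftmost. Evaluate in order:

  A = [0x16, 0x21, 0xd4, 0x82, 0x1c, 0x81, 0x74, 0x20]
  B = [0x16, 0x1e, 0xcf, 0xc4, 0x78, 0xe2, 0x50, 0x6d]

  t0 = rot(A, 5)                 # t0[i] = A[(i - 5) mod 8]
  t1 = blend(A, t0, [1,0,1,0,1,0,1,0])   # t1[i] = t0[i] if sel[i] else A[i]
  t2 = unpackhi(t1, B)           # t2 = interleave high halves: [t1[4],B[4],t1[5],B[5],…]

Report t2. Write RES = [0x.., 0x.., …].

RES = [ 0x20  0x78  0x81  0xe2  0x21  0x50  0x20  0x6d ]

  t0: 82 1c 81 74 20 16 21 d4
  t1: 82 21 81 82 20 81 21 20
  t2: 20 78 81 e2 21 50 20 6d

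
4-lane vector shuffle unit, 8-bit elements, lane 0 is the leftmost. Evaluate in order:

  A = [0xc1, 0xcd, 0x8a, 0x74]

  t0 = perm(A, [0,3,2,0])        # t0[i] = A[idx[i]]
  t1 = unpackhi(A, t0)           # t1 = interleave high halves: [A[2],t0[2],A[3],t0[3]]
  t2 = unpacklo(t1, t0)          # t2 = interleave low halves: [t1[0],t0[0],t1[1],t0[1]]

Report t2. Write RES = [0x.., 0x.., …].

RES = [ 0x8a  0xc1  0x8a  0x74 ]

→ t0 |c1|74|8a|c1|
→ t1 |8a|8a|74|c1|
→ t2 |8a|c1|8a|74|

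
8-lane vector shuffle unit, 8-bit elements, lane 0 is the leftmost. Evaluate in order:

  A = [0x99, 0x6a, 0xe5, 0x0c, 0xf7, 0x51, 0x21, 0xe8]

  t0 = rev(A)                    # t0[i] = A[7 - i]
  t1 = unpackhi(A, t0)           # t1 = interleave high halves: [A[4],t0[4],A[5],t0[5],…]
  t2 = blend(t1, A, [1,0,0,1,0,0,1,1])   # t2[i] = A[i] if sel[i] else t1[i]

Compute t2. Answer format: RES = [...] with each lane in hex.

RES = [ 0x99  0x0c  0x51  0x0c  0x21  0x6a  0x21  0xe8 ]

→ t0 |e8|21|51|f7|0c|e5|6a|99|
→ t1 |f7|0c|51|e5|21|6a|e8|99|
→ t2 |99|0c|51|0c|21|6a|21|e8|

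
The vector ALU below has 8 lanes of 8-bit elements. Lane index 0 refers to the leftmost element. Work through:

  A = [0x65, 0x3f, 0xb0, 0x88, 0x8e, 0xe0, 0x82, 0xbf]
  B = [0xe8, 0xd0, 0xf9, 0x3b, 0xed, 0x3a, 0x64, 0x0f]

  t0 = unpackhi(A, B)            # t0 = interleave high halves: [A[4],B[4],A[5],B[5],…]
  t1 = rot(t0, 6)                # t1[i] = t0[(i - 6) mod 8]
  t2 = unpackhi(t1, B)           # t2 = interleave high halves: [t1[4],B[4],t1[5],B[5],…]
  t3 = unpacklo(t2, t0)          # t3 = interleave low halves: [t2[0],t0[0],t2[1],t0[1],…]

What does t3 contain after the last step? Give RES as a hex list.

RES = [0xbf, 0x8e, 0xed, 0xed, 0x0f, 0xe0, 0x3a, 0x3a]

  t0: 8e ed e0 3a 82 64 bf 0f
  t1: e0 3a 82 64 bf 0f 8e ed
  t2: bf ed 0f 3a 8e 64 ed 0f
  t3: bf 8e ed ed 0f e0 3a 3a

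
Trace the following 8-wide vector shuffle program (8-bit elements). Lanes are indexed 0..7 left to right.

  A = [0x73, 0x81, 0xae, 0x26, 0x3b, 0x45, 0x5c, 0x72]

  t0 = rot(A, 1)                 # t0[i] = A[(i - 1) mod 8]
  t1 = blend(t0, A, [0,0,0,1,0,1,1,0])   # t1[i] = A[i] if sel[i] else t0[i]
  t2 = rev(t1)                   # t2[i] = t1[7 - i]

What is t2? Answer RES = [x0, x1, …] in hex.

RES = [ 0x5c  0x5c  0x45  0x26  0x26  0x81  0x73  0x72 ]

  t0: 72 73 81 ae 26 3b 45 5c
  t1: 72 73 81 26 26 45 5c 5c
  t2: 5c 5c 45 26 26 81 73 72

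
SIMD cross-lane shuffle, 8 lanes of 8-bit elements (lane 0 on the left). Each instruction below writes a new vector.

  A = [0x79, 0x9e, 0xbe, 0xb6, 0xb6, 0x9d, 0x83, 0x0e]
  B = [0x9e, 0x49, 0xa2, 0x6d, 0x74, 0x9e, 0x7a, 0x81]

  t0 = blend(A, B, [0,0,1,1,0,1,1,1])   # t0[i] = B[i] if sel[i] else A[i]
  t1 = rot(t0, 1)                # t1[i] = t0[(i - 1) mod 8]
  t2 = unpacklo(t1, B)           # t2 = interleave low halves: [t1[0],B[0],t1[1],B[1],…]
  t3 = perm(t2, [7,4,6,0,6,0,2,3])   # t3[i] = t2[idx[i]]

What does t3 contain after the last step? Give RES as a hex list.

RES = [ 0x6d  0x9e  0xa2  0x81  0xa2  0x81  0x79  0x49 ]

t0 = [0x79, 0x9e, 0xa2, 0x6d, 0xb6, 0x9e, 0x7a, 0x81]
t1 = [0x81, 0x79, 0x9e, 0xa2, 0x6d, 0xb6, 0x9e, 0x7a]
t2 = [0x81, 0x9e, 0x79, 0x49, 0x9e, 0xa2, 0xa2, 0x6d]
t3 = [0x6d, 0x9e, 0xa2, 0x81, 0xa2, 0x81, 0x79, 0x49]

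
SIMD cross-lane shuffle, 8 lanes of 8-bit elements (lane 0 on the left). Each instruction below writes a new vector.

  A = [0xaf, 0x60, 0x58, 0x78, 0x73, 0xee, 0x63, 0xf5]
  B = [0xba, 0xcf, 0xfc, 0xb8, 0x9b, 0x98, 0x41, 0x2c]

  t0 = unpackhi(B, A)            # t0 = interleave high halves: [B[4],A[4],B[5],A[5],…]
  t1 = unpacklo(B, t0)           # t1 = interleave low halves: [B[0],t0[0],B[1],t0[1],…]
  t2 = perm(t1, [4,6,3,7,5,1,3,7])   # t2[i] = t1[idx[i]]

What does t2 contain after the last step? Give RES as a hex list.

RES = [ 0xfc  0xb8  0x73  0xee  0x98  0x9b  0x73  0xee ]

t0 = [0x9b, 0x73, 0x98, 0xee, 0x41, 0x63, 0x2c, 0xf5]
t1 = [0xba, 0x9b, 0xcf, 0x73, 0xfc, 0x98, 0xb8, 0xee]
t2 = [0xfc, 0xb8, 0x73, 0xee, 0x98, 0x9b, 0x73, 0xee]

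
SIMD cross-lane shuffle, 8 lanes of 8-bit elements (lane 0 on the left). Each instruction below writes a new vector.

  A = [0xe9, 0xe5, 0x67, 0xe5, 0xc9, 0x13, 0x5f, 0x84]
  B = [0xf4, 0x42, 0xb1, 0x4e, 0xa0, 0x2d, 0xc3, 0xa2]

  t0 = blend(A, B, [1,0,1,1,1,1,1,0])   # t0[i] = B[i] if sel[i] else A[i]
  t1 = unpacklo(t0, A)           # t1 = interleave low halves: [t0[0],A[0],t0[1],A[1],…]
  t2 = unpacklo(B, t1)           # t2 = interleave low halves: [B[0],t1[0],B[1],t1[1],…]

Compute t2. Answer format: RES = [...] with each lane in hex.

RES = [ 0xf4  0xf4  0x42  0xe9  0xb1  0xe5  0x4e  0xe5 ]

t0 = [0xf4, 0xe5, 0xb1, 0x4e, 0xa0, 0x2d, 0xc3, 0x84]
t1 = [0xf4, 0xe9, 0xe5, 0xe5, 0xb1, 0x67, 0x4e, 0xe5]
t2 = [0xf4, 0xf4, 0x42, 0xe9, 0xb1, 0xe5, 0x4e, 0xe5]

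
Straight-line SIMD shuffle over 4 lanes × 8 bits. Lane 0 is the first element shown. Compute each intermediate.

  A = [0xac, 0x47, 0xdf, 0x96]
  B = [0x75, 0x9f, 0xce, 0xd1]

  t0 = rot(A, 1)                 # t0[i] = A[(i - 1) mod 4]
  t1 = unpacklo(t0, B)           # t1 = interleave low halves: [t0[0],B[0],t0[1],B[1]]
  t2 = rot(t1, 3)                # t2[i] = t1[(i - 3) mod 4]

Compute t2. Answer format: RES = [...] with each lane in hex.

t0 = [0x96, 0xac, 0x47, 0xdf]
t1 = [0x96, 0x75, 0xac, 0x9f]
t2 = [0x75, 0xac, 0x9f, 0x96]

RES = [ 0x75  0xac  0x9f  0x96 ]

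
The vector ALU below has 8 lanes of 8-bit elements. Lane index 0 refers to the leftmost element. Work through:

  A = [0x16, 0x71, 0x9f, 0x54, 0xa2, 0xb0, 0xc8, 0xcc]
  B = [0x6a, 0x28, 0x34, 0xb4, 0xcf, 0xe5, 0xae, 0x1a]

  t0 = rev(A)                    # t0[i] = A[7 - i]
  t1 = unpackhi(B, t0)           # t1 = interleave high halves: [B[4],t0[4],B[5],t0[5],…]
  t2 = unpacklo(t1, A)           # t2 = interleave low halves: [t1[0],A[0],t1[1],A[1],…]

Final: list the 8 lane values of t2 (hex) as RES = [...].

  t0: cc c8 b0 a2 54 9f 71 16
  t1: cf 54 e5 9f ae 71 1a 16
  t2: cf 16 54 71 e5 9f 9f 54

RES = [ 0xcf  0x16  0x54  0x71  0xe5  0x9f  0x9f  0x54 ]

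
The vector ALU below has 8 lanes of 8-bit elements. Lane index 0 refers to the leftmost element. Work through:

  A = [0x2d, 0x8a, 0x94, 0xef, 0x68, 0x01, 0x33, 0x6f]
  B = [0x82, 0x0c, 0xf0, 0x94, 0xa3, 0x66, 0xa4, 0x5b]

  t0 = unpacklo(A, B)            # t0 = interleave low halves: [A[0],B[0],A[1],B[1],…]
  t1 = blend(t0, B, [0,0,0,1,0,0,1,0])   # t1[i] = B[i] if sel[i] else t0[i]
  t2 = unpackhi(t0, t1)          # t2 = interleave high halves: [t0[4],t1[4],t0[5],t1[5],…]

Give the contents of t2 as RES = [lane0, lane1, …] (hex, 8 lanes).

RES = [0x94, 0x94, 0xf0, 0xf0, 0xef, 0xa4, 0x94, 0x94]

→ t0 |2d|82|8a|0c|94|f0|ef|94|
→ t1 |2d|82|8a|94|94|f0|a4|94|
→ t2 |94|94|f0|f0|ef|a4|94|94|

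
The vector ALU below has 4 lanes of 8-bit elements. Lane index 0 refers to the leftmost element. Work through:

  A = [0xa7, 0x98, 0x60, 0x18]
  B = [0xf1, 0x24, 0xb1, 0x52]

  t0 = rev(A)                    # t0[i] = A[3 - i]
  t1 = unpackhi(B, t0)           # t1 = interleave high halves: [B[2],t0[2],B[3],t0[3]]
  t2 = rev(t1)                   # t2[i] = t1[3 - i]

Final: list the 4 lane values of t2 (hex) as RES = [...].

→ t0 |18|60|98|a7|
→ t1 |b1|98|52|a7|
→ t2 |a7|52|98|b1|

RES = [ 0xa7  0x52  0x98  0xb1 ]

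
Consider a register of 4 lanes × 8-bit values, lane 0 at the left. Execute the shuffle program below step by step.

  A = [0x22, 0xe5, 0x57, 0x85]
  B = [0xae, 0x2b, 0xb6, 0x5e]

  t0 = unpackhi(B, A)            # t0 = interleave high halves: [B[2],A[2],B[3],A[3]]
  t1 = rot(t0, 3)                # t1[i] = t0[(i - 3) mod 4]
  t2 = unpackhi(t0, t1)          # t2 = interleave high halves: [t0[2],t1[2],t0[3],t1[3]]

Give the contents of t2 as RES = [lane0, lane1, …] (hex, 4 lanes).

RES = [ 0x5e  0x85  0x85  0xb6 ]

t0 = [0xb6, 0x57, 0x5e, 0x85]
t1 = [0x57, 0x5e, 0x85, 0xb6]
t2 = [0x5e, 0x85, 0x85, 0xb6]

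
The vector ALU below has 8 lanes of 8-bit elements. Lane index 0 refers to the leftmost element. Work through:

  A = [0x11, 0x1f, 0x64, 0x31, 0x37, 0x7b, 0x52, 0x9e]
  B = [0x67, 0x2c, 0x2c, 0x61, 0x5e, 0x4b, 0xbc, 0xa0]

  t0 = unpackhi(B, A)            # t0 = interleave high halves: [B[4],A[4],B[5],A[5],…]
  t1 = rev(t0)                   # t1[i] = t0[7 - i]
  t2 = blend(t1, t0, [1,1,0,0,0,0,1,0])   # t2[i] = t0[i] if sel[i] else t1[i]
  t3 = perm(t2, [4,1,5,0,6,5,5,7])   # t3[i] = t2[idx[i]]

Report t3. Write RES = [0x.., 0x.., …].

RES = [ 0x7b  0x37  0x4b  0x5e  0xa0  0x4b  0x4b  0x5e ]

t0 = [0x5e, 0x37, 0x4b, 0x7b, 0xbc, 0x52, 0xa0, 0x9e]
t1 = [0x9e, 0xa0, 0x52, 0xbc, 0x7b, 0x4b, 0x37, 0x5e]
t2 = [0x5e, 0x37, 0x52, 0xbc, 0x7b, 0x4b, 0xa0, 0x5e]
t3 = [0x7b, 0x37, 0x4b, 0x5e, 0xa0, 0x4b, 0x4b, 0x5e]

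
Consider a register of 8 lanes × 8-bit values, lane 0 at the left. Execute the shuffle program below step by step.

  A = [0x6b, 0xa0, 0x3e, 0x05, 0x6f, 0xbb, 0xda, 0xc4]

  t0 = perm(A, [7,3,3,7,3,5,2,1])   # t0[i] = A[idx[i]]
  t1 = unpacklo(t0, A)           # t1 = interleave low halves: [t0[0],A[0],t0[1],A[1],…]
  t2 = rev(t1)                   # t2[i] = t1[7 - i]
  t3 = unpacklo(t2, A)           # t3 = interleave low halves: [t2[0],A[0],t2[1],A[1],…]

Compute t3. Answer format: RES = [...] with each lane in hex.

t0 = [0xc4, 0x05, 0x05, 0xc4, 0x05, 0xbb, 0x3e, 0xa0]
t1 = [0xc4, 0x6b, 0x05, 0xa0, 0x05, 0x3e, 0xc4, 0x05]
t2 = [0x05, 0xc4, 0x3e, 0x05, 0xa0, 0x05, 0x6b, 0xc4]
t3 = [0x05, 0x6b, 0xc4, 0xa0, 0x3e, 0x3e, 0x05, 0x05]

RES = [ 0x05  0x6b  0xc4  0xa0  0x3e  0x3e  0x05  0x05 ]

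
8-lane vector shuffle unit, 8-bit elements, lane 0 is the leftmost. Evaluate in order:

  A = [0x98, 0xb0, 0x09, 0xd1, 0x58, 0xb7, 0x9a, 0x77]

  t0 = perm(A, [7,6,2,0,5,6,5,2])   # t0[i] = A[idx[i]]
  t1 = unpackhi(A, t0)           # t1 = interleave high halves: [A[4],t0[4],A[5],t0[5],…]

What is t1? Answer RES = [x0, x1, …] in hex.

→ t0 |77|9a|09|98|b7|9a|b7|09|
→ t1 |58|b7|b7|9a|9a|b7|77|09|

RES = [ 0x58  0xb7  0xb7  0x9a  0x9a  0xb7  0x77  0x09 ]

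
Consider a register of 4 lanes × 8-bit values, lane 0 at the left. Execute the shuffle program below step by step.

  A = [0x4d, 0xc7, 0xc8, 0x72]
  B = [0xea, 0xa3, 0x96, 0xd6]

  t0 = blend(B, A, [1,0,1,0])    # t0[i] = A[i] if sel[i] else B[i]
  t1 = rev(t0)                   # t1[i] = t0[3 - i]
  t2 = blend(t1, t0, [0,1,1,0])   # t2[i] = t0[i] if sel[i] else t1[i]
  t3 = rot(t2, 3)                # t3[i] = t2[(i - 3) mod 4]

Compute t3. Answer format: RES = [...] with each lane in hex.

  t0: 4d a3 c8 d6
  t1: d6 c8 a3 4d
  t2: d6 a3 c8 4d
  t3: a3 c8 4d d6

RES = [ 0xa3  0xc8  0x4d  0xd6 ]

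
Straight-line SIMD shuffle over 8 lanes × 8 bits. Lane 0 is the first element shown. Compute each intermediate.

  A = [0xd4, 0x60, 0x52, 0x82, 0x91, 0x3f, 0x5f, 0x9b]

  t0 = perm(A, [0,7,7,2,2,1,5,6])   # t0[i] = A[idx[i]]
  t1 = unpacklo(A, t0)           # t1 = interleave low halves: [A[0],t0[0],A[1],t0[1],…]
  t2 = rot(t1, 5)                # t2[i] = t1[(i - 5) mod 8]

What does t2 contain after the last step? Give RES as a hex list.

RES = [0x9b, 0x52, 0x9b, 0x82, 0x52, 0xd4, 0xd4, 0x60]

→ t0 |d4|9b|9b|52|52|60|3f|5f|
→ t1 |d4|d4|60|9b|52|9b|82|52|
→ t2 |9b|52|9b|82|52|d4|d4|60|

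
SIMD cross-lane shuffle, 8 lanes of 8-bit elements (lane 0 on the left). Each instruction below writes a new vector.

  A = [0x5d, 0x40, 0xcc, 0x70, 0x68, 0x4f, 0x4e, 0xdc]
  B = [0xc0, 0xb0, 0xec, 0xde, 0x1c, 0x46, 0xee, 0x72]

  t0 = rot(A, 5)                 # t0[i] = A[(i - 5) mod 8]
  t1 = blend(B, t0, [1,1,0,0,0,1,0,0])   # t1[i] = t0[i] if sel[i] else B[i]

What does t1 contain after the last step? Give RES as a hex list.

→ t0 |70|68|4f|4e|dc|5d|40|cc|
→ t1 |70|68|ec|de|1c|5d|ee|72|

RES = [ 0x70  0x68  0xec  0xde  0x1c  0x5d  0xee  0x72 ]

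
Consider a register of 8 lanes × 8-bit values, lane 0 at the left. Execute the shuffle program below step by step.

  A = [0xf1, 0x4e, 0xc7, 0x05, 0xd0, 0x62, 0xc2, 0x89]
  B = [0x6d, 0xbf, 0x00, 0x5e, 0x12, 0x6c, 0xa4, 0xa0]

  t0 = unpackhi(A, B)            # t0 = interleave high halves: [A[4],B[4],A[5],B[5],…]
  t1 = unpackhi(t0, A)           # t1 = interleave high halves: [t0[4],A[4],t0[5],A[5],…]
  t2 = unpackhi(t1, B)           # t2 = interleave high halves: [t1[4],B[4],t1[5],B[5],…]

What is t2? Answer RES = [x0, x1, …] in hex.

t0 = [0xd0, 0x12, 0x62, 0x6c, 0xc2, 0xa4, 0x89, 0xa0]
t1 = [0xc2, 0xd0, 0xa4, 0x62, 0x89, 0xc2, 0xa0, 0x89]
t2 = [0x89, 0x12, 0xc2, 0x6c, 0xa0, 0xa4, 0x89, 0xa0]

RES = [ 0x89  0x12  0xc2  0x6c  0xa0  0xa4  0x89  0xa0 ]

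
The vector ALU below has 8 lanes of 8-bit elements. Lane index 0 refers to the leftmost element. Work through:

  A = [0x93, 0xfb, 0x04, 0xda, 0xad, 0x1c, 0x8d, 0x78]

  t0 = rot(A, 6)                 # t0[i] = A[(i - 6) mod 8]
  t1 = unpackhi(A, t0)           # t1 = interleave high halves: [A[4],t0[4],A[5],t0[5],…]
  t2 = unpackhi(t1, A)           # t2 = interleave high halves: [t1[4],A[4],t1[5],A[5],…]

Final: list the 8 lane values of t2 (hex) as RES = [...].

t0 = [0x04, 0xda, 0xad, 0x1c, 0x8d, 0x78, 0x93, 0xfb]
t1 = [0xad, 0x8d, 0x1c, 0x78, 0x8d, 0x93, 0x78, 0xfb]
t2 = [0x8d, 0xad, 0x93, 0x1c, 0x78, 0x8d, 0xfb, 0x78]

RES = [0x8d, 0xad, 0x93, 0x1c, 0x78, 0x8d, 0xfb, 0x78]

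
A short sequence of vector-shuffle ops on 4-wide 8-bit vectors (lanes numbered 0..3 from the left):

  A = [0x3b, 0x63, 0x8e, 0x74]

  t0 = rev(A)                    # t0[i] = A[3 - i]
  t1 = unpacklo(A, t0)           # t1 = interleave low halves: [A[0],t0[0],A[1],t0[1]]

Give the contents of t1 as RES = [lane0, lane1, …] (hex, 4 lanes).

  t0: 74 8e 63 3b
  t1: 3b 74 63 8e

RES = [ 0x3b  0x74  0x63  0x8e ]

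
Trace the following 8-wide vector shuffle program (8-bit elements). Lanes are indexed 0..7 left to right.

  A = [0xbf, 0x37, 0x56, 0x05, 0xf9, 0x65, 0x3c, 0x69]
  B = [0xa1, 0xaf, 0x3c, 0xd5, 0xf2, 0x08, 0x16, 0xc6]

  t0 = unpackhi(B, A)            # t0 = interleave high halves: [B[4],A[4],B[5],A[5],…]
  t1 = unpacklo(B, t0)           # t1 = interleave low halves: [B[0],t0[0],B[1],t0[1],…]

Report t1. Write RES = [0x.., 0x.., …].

RES = [ 0xa1  0xf2  0xaf  0xf9  0x3c  0x08  0xd5  0x65 ]

→ t0 |f2|f9|08|65|16|3c|c6|69|
→ t1 |a1|f2|af|f9|3c|08|d5|65|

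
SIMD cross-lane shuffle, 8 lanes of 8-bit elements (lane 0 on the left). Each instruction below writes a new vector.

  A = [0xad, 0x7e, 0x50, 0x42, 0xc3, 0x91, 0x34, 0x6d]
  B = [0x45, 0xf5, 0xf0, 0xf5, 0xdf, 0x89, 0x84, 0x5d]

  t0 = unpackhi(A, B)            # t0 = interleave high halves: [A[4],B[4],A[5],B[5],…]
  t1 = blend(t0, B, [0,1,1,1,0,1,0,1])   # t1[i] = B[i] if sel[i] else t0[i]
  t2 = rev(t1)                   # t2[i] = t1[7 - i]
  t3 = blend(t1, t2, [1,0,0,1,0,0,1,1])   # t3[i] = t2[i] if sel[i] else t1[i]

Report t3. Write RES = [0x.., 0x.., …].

RES = [ 0x5d  0xf5  0xf0  0x34  0x34  0x89  0xf5  0xc3 ]

  t0: c3 df 91 89 34 84 6d 5d
  t1: c3 f5 f0 f5 34 89 6d 5d
  t2: 5d 6d 89 34 f5 f0 f5 c3
  t3: 5d f5 f0 34 34 89 f5 c3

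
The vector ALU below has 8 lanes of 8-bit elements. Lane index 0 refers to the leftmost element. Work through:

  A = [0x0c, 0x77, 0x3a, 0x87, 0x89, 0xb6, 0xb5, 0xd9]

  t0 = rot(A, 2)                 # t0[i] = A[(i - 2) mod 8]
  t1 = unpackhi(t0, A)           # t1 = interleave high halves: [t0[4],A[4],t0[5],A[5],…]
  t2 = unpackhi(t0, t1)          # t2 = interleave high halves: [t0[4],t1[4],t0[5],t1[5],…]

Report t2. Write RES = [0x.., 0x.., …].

RES = [ 0x3a  0x89  0x87  0xb5  0x89  0xb6  0xb6  0xd9 ]

→ t0 |b5|d9|0c|77|3a|87|89|b6|
→ t1 |3a|89|87|b6|89|b5|b6|d9|
→ t2 |3a|89|87|b5|89|b6|b6|d9|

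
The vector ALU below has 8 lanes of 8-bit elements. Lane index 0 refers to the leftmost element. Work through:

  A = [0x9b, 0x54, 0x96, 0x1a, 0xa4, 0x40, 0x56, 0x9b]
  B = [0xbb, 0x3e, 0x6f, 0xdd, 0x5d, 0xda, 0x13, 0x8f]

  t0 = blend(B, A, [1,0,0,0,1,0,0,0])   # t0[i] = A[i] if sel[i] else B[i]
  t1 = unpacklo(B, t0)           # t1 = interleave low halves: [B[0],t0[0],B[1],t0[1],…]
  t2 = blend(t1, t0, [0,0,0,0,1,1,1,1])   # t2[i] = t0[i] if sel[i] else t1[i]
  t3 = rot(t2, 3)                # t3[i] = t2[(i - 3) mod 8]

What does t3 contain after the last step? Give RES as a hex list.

t0 = [0x9b, 0x3e, 0x6f, 0xdd, 0xa4, 0xda, 0x13, 0x8f]
t1 = [0xbb, 0x9b, 0x3e, 0x3e, 0x6f, 0x6f, 0xdd, 0xdd]
t2 = [0xbb, 0x9b, 0x3e, 0x3e, 0xa4, 0xda, 0x13, 0x8f]
t3 = [0xda, 0x13, 0x8f, 0xbb, 0x9b, 0x3e, 0x3e, 0xa4]

RES = [0xda, 0x13, 0x8f, 0xbb, 0x9b, 0x3e, 0x3e, 0xa4]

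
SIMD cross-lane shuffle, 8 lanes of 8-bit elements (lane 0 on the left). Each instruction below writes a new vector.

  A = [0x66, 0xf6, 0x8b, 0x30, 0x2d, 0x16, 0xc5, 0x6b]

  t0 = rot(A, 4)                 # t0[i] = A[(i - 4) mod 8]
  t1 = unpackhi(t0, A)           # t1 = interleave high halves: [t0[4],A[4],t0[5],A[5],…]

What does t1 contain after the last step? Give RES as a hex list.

t0 = [0x2d, 0x16, 0xc5, 0x6b, 0x66, 0xf6, 0x8b, 0x30]
t1 = [0x66, 0x2d, 0xf6, 0x16, 0x8b, 0xc5, 0x30, 0x6b]

RES = [ 0x66  0x2d  0xf6  0x16  0x8b  0xc5  0x30  0x6b ]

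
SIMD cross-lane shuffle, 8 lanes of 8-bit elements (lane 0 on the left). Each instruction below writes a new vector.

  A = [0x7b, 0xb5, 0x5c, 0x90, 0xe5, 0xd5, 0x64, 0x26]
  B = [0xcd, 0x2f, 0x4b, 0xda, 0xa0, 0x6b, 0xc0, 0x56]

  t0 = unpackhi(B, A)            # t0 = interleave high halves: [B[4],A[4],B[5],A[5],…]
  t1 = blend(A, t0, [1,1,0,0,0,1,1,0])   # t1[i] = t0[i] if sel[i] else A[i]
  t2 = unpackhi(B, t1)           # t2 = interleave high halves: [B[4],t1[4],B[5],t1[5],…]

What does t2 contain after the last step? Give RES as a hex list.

RES = [ 0xa0  0xe5  0x6b  0x64  0xc0  0x56  0x56  0x26 ]

  t0: a0 e5 6b d5 c0 64 56 26
  t1: a0 e5 5c 90 e5 64 56 26
  t2: a0 e5 6b 64 c0 56 56 26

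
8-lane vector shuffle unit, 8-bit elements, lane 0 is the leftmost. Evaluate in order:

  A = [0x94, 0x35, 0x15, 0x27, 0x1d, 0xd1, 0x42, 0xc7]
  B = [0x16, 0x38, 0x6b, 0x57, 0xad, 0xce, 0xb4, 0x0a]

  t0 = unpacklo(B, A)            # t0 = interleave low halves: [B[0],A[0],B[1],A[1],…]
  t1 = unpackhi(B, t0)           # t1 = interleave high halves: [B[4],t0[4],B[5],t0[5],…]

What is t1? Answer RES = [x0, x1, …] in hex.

  t0: 16 94 38 35 6b 15 57 27
  t1: ad 6b ce 15 b4 57 0a 27

RES = [ 0xad  0x6b  0xce  0x15  0xb4  0x57  0x0a  0x27 ]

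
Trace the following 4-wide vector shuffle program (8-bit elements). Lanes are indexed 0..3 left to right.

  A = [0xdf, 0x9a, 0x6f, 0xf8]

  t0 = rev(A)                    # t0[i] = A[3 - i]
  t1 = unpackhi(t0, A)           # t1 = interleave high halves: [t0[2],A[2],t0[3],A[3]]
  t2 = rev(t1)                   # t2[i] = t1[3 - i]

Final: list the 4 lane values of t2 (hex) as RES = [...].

RES = [0xf8, 0xdf, 0x6f, 0x9a]

  t0: f8 6f 9a df
  t1: 9a 6f df f8
  t2: f8 df 6f 9a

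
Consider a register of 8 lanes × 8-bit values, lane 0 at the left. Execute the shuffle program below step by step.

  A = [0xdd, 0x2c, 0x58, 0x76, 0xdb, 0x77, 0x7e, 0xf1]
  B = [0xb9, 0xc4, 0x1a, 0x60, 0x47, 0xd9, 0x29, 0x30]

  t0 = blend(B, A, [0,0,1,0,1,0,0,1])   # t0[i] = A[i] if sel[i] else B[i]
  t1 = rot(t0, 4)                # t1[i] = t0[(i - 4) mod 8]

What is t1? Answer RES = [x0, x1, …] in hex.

RES = [0xdb, 0xd9, 0x29, 0xf1, 0xb9, 0xc4, 0x58, 0x60]

→ t0 |b9|c4|58|60|db|d9|29|f1|
→ t1 |db|d9|29|f1|b9|c4|58|60|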